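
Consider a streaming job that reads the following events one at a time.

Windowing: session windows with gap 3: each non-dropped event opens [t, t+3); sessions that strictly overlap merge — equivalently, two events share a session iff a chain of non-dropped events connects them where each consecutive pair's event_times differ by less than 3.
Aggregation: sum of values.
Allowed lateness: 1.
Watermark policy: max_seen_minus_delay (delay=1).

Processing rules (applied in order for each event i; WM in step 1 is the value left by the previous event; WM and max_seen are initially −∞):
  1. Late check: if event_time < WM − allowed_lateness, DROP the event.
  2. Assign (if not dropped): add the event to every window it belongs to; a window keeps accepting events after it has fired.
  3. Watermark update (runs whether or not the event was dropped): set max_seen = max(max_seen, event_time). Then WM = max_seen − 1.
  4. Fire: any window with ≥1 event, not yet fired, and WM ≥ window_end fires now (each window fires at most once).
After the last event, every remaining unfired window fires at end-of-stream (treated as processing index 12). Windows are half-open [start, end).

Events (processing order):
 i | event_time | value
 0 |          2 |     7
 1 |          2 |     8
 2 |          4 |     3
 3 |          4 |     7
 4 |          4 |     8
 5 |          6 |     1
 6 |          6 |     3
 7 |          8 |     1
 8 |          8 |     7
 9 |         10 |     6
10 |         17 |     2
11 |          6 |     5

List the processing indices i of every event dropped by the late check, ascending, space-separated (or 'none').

i=0 t=2 v=7: → [2,5); WM=1
i=1 t=2 v=8: → [2,5); WM=1
i=2 t=4 v=3: → [2,7); WM=3
i=3 t=4 v=7: → [2,7); WM=3
i=4 t=4 v=8: → [2,7); WM=3
i=5 t=6 v=1: → [2,9); WM=5
i=6 t=6 v=3: → [2,9); WM=5
i=7 t=8 v=1: → [2,11); WM=7
i=8 t=8 v=7: → [2,11); WM=7
i=9 t=10 v=6: → [2,13); WM=9
i=10 t=17 v=2: → [17,20); WM=16
i=11 t=6 v=5: DROP (t<16-1); WM=16

11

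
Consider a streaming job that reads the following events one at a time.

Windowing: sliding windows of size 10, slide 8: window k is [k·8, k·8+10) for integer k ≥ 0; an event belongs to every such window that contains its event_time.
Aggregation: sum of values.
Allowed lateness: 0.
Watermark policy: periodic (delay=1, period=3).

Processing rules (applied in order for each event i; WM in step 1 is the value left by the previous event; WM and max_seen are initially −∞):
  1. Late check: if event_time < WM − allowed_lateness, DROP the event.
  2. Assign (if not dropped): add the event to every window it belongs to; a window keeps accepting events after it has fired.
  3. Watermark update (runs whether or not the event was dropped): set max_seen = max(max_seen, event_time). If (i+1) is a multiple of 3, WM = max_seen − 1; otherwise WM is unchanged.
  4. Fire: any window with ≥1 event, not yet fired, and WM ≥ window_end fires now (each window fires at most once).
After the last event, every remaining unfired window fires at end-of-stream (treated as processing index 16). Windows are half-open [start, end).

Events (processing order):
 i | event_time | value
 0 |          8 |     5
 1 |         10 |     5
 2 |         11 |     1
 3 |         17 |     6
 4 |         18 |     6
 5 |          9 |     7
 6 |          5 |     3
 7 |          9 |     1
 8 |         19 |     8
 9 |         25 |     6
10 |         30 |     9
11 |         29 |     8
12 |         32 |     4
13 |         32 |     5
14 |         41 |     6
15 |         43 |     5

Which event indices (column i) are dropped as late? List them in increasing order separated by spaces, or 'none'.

5 6 7

i=0 t=8 v=5: → [8,18),[0,10); WM=−∞
i=1 t=10 v=5: → [8,18); WM=−∞
i=2 t=11 v=1: → [8,18); WM=10; [0,10) fires=5
i=3 t=17 v=6: → [16,26),[8,18); WM=10
i=4 t=18 v=6: → [16,26); WM=10
i=5 t=9 v=7: DROP (t<10-0); WM=17
i=6 t=5 v=3: DROP (t<17-0); WM=17
i=7 t=9 v=1: DROP (t<17-0); WM=17
i=8 t=19 v=8: → [16,26); WM=18; [8,18) fires=17
i=9 t=25 v=6: → [24,34),[16,26); WM=18
i=10 t=30 v=9: → [24,34); WM=18
i=11 t=29 v=8: → [24,34); WM=29; [16,26) fires=26
i=12 t=32 v=4: → [32,42),[24,34); WM=29
i=13 t=32 v=5: → [32,42),[24,34); WM=29
i=14 t=41 v=6: → [40,50),[32,42); WM=40; [24,34) fires=32
i=15 t=43 v=5: → [40,50); WM=40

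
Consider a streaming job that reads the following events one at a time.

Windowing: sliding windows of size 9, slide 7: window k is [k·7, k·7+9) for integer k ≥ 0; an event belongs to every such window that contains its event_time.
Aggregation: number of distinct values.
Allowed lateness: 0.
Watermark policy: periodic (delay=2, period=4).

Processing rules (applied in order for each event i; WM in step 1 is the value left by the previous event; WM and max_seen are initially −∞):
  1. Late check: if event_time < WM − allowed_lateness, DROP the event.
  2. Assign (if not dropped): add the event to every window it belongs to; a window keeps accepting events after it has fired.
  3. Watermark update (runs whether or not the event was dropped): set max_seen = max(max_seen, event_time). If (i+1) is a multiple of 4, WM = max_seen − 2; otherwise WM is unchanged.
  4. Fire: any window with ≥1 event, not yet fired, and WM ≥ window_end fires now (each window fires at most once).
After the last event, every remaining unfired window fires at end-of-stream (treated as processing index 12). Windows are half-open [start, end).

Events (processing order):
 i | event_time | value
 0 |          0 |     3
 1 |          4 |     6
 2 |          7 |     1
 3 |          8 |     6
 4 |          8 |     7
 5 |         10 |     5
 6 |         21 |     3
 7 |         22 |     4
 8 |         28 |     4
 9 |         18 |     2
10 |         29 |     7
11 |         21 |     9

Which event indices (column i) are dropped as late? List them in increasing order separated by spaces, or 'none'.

i=0 t=0 v=3: → [0,9); WM=−∞
i=1 t=4 v=6: → [0,9); WM=−∞
i=2 t=7 v=1: → [7,16),[0,9); WM=−∞
i=3 t=8 v=6: → [7,16),[0,9); WM=6
i=4 t=8 v=7: → [7,16),[0,9); WM=6
i=5 t=10 v=5: → [7,16); WM=6
i=6 t=21 v=3: → [21,30),[14,23); WM=6
i=7 t=22 v=4: → [21,30),[14,23); WM=20; [0,9) fires=4 [7,16) fires=4
i=8 t=28 v=4: → [28,37),[21,30); WM=20
i=9 t=18 v=2: DROP (t<20-0); WM=20
i=10 t=29 v=7: → [28,37),[21,30); WM=20
i=11 t=21 v=9: → [21,30),[14,23); WM=27; [14,23) fires=3

9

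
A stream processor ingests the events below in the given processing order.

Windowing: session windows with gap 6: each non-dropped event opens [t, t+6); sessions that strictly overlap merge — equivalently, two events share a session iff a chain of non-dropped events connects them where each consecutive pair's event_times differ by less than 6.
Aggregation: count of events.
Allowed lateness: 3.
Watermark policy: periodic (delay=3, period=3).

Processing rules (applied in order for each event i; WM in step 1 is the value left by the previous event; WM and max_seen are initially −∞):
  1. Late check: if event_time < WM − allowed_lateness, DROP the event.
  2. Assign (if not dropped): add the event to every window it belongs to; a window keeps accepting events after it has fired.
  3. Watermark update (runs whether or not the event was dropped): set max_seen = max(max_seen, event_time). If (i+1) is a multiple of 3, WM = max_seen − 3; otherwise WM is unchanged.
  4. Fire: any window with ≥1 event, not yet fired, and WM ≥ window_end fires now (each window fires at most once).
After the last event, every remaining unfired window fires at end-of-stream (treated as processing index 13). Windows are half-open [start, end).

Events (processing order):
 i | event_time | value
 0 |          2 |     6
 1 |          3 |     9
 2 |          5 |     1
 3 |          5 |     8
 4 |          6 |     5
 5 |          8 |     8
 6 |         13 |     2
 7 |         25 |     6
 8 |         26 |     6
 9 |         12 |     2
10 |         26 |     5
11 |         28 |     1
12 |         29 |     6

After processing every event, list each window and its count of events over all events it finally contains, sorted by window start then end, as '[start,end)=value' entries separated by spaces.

i=0 t=2 v=6: → [2,8); WM=−∞
i=1 t=3 v=9: → [2,9); WM=−∞
i=2 t=5 v=1: → [2,11); WM=2
i=3 t=5 v=8: → [2,11); WM=2
i=4 t=6 v=5: → [2,12); WM=2
i=5 t=8 v=8: → [2,14); WM=5
i=6 t=13 v=2: → [2,19); WM=5
i=7 t=25 v=6: → [25,31); WM=5
i=8 t=26 v=6: → [25,32); WM=23
i=9 t=12 v=2: DROP (t<23-3); WM=23
i=10 t=26 v=5: → [25,32); WM=23
i=11 t=28 v=1: → [25,34); WM=25
i=12 t=29 v=6: → [25,35); WM=25

[2,19)=7 [25,35)=5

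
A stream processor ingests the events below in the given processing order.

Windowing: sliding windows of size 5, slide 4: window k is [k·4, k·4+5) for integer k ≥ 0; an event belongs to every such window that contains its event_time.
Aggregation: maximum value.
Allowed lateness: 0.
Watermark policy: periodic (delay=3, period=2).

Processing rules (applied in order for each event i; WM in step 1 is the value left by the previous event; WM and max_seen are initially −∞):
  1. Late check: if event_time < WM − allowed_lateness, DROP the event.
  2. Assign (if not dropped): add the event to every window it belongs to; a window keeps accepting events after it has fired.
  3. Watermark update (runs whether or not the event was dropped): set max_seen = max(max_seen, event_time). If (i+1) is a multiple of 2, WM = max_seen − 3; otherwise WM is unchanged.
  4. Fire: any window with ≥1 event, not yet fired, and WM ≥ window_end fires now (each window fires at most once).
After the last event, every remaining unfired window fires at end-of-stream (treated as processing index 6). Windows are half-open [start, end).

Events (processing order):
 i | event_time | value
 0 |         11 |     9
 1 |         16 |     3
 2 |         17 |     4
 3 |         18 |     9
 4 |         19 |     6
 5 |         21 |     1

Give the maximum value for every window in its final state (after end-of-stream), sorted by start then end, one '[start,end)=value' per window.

i=0 t=11 v=9: → [8,13); WM=−∞
i=1 t=16 v=3: → [16,21),[12,17); WM=13; [8,13) fires=9
i=2 t=17 v=4: → [16,21); WM=13
i=3 t=18 v=9: → [16,21); WM=15
i=4 t=19 v=6: → [16,21); WM=15
i=5 t=21 v=1: → [20,25); WM=18; [12,17) fires=3

[8,13)=9 [12,17)=3 [16,21)=9 [20,25)=1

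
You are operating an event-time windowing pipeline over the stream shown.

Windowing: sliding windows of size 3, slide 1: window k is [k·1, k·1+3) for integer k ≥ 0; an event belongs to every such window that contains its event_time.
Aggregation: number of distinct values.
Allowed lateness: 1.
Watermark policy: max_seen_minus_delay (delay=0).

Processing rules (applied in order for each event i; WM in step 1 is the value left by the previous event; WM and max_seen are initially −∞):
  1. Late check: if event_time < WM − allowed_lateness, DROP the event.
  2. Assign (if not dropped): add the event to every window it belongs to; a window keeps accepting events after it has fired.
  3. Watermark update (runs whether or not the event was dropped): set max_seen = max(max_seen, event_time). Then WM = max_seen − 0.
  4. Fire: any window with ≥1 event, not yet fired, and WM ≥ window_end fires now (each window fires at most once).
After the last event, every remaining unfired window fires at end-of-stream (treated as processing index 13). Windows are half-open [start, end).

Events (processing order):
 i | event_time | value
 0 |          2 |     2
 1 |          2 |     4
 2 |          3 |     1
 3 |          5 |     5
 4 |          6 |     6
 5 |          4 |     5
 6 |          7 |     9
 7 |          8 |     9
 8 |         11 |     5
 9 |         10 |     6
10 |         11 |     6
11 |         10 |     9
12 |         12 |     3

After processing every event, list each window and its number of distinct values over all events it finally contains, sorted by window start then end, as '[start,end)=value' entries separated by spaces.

[0,3)=2 [1,4)=3 [2,5)=3 [3,6)=2 [4,7)=2 [5,8)=3 [6,9)=2 [7,10)=1 [8,11)=2 [9,12)=3 [10,13)=4 [11,14)=3 [12,15)=1

i=0 t=2 v=2: → [2,5),[1,4),[0,3); WM=2
i=1 t=2 v=4: → [2,5),[1,4),[0,3); WM=2
i=2 t=3 v=1: → [3,6),[2,5),[1,4); WM=3; [0,3) fires=2
i=3 t=5 v=5: → [5,8),[4,7),[3,6); WM=5; [1,4) fires=3 [2,5) fires=3
i=4 t=6 v=6: → [6,9),[5,8),[4,7); WM=6; [3,6) fires=2
i=5 t=4 v=5: DROP (t<6-1); WM=6
i=6 t=7 v=9: → [7,10),[6,9),[5,8); WM=7; [4,7) fires=2
i=7 t=8 v=9: → [8,11),[7,10),[6,9); WM=8; [5,8) fires=3
i=8 t=11 v=5: → [11,14),[10,13),[9,12); WM=11; [6,9) fires=2 [7,10) fires=1 [8,11) fires=1
i=9 t=10 v=6: → [10,13),[9,12),[8,11); WM=11
i=10 t=11 v=6: → [11,14),[10,13),[9,12); WM=11
i=11 t=10 v=9: → [10,13),[9,12),[8,11); WM=11
i=12 t=12 v=3: → [12,15),[11,14),[10,13); WM=12; [9,12) fires=3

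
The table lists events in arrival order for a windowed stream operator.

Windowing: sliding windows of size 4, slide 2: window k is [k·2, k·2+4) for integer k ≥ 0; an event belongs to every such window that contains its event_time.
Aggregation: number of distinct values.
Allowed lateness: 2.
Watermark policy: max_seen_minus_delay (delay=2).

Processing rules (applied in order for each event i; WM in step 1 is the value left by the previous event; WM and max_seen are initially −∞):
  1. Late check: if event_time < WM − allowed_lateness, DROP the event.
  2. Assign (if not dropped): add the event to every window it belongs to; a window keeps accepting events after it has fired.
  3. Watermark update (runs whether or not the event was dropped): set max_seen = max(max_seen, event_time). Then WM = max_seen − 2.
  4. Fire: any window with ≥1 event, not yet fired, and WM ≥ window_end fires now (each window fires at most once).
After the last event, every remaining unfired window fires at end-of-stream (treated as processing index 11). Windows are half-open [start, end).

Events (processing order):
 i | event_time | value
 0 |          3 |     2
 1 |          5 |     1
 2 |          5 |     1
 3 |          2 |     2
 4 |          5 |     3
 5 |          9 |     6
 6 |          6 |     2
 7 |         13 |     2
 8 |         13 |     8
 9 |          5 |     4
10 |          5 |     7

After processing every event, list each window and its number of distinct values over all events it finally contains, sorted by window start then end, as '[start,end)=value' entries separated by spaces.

[0,4)=1 [2,6)=3 [4,8)=3 [6,10)=2 [8,12)=1 [10,14)=2 [12,16)=2

i=0 t=3 v=2: → [2,6),[0,4); WM=1
i=1 t=5 v=1: → [4,8),[2,6); WM=3
i=2 t=5 v=1: → [4,8),[2,6); WM=3
i=3 t=2 v=2: → [2,6),[0,4); WM=3
i=4 t=5 v=3: → [4,8),[2,6); WM=3
i=5 t=9 v=6: → [8,12),[6,10); WM=7; [0,4) fires=1 [2,6) fires=3
i=6 t=6 v=2: → [6,10),[4,8); WM=7
i=7 t=13 v=2: → [12,16),[10,14); WM=11; [4,8) fires=3 [6,10) fires=2
i=8 t=13 v=8: → [12,16),[10,14); WM=11
i=9 t=5 v=4: DROP (t<11-2); WM=11
i=10 t=5 v=7: DROP (t<11-2); WM=11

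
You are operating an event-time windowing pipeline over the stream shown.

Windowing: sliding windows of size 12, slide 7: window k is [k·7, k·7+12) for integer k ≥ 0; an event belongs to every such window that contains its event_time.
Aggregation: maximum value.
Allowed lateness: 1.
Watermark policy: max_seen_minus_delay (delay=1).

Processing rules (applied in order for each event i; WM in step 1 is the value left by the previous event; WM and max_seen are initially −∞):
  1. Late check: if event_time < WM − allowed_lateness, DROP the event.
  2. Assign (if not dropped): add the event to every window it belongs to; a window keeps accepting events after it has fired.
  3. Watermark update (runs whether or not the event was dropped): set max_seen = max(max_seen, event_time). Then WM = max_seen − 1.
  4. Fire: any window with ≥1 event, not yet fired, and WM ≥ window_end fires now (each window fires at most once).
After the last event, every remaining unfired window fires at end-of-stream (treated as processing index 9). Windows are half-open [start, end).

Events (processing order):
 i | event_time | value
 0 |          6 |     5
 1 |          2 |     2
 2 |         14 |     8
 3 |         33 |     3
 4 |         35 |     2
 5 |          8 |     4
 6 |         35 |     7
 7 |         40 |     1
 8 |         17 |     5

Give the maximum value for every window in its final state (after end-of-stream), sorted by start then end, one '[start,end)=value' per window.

i=0 t=6 v=5: → [0,12); WM=5
i=1 t=2 v=2: DROP (t<5-1); WM=5
i=2 t=14 v=8: → [14,26),[7,19); WM=13; [0,12) fires=5
i=3 t=33 v=3: → [28,40); WM=32; [7,19) fires=8 [14,26) fires=8
i=4 t=35 v=2: → [35,47),[28,40); WM=34
i=5 t=8 v=4: DROP (t<34-1); WM=34
i=6 t=35 v=7: → [35,47),[28,40); WM=34
i=7 t=40 v=1: → [35,47); WM=39
i=8 t=17 v=5: DROP (t<39-1); WM=39

[0,12)=5 [7,19)=8 [14,26)=8 [28,40)=7 [35,47)=7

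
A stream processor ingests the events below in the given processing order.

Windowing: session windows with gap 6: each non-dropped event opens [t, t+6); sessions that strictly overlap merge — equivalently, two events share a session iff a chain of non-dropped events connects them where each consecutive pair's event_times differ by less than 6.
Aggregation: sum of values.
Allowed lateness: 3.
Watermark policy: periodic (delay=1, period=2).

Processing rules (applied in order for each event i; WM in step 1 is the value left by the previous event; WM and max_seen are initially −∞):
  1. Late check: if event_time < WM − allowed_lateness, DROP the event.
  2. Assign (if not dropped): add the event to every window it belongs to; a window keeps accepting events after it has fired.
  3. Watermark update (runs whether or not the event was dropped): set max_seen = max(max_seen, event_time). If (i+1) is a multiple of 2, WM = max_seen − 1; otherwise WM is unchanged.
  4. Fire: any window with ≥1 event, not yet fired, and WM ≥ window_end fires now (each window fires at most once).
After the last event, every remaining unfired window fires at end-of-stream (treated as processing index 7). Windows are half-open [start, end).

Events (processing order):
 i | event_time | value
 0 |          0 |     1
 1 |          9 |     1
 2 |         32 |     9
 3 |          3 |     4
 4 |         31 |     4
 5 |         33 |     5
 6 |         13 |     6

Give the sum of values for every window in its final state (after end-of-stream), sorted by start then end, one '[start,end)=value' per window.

[0,6)=1 [9,15)=1 [31,39)=18

i=0 t=0 v=1: → [0,6); WM=−∞
i=1 t=9 v=1: → [9,15); WM=8
i=2 t=32 v=9: → [32,38); WM=8
i=3 t=3 v=4: DROP (t<8-3); WM=31
i=4 t=31 v=4: → [31,38); WM=31
i=5 t=33 v=5: → [31,39); WM=32
i=6 t=13 v=6: DROP (t<32-3); WM=32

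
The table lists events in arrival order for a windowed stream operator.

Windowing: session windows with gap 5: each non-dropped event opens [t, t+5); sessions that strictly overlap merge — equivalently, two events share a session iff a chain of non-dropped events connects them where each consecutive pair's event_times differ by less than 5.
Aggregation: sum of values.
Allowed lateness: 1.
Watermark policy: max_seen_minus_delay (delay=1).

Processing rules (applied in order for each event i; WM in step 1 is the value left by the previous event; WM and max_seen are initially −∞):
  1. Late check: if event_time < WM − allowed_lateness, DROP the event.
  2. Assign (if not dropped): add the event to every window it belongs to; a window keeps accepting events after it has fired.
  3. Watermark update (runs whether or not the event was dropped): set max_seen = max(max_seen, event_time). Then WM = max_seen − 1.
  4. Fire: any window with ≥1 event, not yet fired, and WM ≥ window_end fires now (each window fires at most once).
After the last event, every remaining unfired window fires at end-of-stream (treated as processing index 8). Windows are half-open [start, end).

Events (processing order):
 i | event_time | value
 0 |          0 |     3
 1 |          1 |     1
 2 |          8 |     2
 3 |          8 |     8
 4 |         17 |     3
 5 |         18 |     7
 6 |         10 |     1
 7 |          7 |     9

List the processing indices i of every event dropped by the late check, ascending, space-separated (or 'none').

6 7

i=0 t=0 v=3: → [0,5); WM=-1
i=1 t=1 v=1: → [0,6); WM=0
i=2 t=8 v=2: → [8,13); WM=7
i=3 t=8 v=8: → [8,13); WM=7
i=4 t=17 v=3: → [17,22); WM=16
i=5 t=18 v=7: → [17,23); WM=17
i=6 t=10 v=1: DROP (t<17-1); WM=17
i=7 t=7 v=9: DROP (t<17-1); WM=17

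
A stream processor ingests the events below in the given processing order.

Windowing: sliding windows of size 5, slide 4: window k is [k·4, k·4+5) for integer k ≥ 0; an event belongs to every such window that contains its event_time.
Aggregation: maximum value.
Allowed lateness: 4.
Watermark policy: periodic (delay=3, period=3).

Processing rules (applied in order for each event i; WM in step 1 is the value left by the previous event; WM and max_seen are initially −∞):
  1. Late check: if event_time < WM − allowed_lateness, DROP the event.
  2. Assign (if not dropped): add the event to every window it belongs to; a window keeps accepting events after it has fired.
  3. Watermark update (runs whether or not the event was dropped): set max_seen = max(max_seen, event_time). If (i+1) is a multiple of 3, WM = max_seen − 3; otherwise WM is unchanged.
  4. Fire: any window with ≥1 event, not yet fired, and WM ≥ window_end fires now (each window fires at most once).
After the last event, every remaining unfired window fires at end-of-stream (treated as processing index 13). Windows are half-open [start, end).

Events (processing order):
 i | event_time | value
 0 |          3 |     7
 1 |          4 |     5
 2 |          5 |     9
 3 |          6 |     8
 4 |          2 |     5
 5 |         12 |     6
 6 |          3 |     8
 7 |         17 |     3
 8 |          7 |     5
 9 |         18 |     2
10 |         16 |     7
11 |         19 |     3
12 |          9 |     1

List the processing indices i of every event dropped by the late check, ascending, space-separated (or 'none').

i=0 t=3 v=7: → [0,5); WM=−∞
i=1 t=4 v=5: → [4,9),[0,5); WM=−∞
i=2 t=5 v=9: → [4,9); WM=2
i=3 t=6 v=8: → [4,9); WM=2
i=4 t=2 v=5: → [0,5); WM=2
i=5 t=12 v=6: → [12,17),[8,13); WM=9; [0,5) fires=7 [4,9) fires=9
i=6 t=3 v=8: DROP (t<9-4); WM=9
i=7 t=17 v=3: → [16,21); WM=9
i=8 t=7 v=5: → [4,9); WM=14; [8,13) fires=6
i=9 t=18 v=2: → [16,21); WM=14
i=10 t=16 v=7: → [16,21),[12,17); WM=14
i=11 t=19 v=3: → [16,21); WM=16
i=12 t=9 v=1: DROP (t<16-4); WM=16

6 12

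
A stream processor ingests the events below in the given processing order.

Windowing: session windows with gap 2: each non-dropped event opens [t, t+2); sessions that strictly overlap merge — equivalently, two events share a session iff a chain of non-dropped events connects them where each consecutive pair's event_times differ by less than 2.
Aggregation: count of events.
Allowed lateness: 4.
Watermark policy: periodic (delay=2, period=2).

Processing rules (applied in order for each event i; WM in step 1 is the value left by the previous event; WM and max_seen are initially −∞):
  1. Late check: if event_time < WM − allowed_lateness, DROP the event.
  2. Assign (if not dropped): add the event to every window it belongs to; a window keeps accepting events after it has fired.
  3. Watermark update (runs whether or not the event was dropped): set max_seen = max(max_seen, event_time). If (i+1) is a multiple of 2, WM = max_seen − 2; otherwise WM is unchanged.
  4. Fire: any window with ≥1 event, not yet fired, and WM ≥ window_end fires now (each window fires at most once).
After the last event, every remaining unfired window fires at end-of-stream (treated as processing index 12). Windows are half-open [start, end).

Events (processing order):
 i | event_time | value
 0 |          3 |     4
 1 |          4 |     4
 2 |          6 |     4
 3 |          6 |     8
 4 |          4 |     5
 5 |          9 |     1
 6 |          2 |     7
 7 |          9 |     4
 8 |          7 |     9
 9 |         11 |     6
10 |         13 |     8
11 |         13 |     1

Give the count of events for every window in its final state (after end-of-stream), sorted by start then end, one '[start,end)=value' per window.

[3,6)=3 [6,9)=3 [9,11)=2 [11,13)=1 [13,15)=2

i=0 t=3 v=4: → [3,5); WM=−∞
i=1 t=4 v=4: → [3,6); WM=2
i=2 t=6 v=4: → [6,8); WM=2
i=3 t=6 v=8: → [6,8); WM=4
i=4 t=4 v=5: → [3,6); WM=4
i=5 t=9 v=1: → [9,11); WM=7
i=6 t=2 v=7: DROP (t<7-4); WM=7
i=7 t=9 v=4: → [9,11); WM=7
i=8 t=7 v=9: → [6,9); WM=7
i=9 t=11 v=6: → [11,13); WM=9
i=10 t=13 v=8: → [13,15); WM=9
i=11 t=13 v=1: → [13,15); WM=11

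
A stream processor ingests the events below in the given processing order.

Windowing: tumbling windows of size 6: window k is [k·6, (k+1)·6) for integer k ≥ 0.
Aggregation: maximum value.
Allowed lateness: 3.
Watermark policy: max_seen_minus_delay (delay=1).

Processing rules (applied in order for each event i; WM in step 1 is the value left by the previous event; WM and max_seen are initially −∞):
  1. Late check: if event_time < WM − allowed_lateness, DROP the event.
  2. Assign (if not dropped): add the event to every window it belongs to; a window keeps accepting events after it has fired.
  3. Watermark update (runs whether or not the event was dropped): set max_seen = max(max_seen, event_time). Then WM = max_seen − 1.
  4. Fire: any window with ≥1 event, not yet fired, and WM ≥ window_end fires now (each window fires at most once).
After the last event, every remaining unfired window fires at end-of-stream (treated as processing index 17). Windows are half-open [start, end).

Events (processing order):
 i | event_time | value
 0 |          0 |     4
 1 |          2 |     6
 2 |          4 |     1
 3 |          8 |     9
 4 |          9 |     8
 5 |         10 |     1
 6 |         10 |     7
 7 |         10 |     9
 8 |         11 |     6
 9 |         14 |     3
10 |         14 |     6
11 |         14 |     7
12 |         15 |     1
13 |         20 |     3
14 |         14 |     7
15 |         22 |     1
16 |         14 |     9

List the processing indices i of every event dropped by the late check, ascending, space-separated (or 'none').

i=0 t=0 v=4: → [0,6); WM=-1
i=1 t=2 v=6: → [0,6); WM=1
i=2 t=4 v=1: → [0,6); WM=3
i=3 t=8 v=9: → [6,12); WM=7; [0,6) fires=6
i=4 t=9 v=8: → [6,12); WM=8
i=5 t=10 v=1: → [6,12); WM=9
i=6 t=10 v=7: → [6,12); WM=9
i=7 t=10 v=9: → [6,12); WM=9
i=8 t=11 v=6: → [6,12); WM=10
i=9 t=14 v=3: → [12,18); WM=13; [6,12) fires=9
i=10 t=14 v=6: → [12,18); WM=13
i=11 t=14 v=7: → [12,18); WM=13
i=12 t=15 v=1: → [12,18); WM=14
i=13 t=20 v=3: → [18,24); WM=19; [12,18) fires=7
i=14 t=14 v=7: DROP (t<19-3); WM=19
i=15 t=22 v=1: → [18,24); WM=21
i=16 t=14 v=9: DROP (t<21-3); WM=21

14 16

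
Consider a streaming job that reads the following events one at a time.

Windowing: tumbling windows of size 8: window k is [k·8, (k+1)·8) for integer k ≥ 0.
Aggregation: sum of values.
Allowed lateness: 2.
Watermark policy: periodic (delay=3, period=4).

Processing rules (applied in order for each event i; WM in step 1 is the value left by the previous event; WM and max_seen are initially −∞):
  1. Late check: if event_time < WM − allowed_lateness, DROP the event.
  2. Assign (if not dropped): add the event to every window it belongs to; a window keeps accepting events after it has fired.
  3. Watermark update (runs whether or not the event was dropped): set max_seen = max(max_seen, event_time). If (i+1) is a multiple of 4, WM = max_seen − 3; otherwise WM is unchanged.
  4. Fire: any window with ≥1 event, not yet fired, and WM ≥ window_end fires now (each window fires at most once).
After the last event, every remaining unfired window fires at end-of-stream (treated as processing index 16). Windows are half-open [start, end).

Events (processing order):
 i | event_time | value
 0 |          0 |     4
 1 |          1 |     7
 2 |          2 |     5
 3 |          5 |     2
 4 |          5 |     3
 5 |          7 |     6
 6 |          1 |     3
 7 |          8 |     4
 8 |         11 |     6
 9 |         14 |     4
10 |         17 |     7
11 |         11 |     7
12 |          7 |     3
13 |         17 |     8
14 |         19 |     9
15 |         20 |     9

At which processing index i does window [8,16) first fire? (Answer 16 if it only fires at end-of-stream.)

i=0 t=0 v=4: → [0,8); WM=−∞
i=1 t=1 v=7: → [0,8); WM=−∞
i=2 t=2 v=5: → [0,8); WM=−∞
i=3 t=5 v=2: → [0,8); WM=2
i=4 t=5 v=3: → [0,8); WM=2
i=5 t=7 v=6: → [0,8); WM=2
i=6 t=1 v=3: → [0,8); WM=2
i=7 t=8 v=4: → [8,16); WM=5
i=8 t=11 v=6: → [8,16); WM=5
i=9 t=14 v=4: → [8,16); WM=5
i=10 t=17 v=7: → [16,24); WM=5
i=11 t=11 v=7: → [8,16); WM=14; [0,8) fires=30
i=12 t=7 v=3: DROP (t<14-2); WM=14
i=13 t=17 v=8: → [16,24); WM=14
i=14 t=19 v=9: → [16,24); WM=14
i=15 t=20 v=9: → [16,24); WM=17; [8,16) fires=21

15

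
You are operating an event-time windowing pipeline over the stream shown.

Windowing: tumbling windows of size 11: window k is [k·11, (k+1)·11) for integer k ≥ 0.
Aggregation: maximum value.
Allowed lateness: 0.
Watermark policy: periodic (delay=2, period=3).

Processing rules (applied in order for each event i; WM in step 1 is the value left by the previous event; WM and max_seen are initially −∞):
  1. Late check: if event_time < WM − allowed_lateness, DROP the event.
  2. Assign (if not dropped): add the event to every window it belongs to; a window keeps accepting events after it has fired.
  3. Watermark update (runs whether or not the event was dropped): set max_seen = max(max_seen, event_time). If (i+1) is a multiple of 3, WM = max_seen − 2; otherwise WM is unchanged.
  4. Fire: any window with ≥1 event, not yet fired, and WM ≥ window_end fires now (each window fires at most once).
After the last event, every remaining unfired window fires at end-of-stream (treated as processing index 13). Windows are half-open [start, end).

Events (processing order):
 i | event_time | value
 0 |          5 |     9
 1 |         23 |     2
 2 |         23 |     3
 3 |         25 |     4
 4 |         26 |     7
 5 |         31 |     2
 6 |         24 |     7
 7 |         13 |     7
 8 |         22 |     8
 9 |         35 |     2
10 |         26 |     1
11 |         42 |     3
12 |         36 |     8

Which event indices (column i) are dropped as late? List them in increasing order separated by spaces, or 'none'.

i=0 t=5 v=9: → [0,11); WM=−∞
i=1 t=23 v=2: → [22,33); WM=−∞
i=2 t=23 v=3: → [22,33); WM=21; [0,11) fires=9
i=3 t=25 v=4: → [22,33); WM=21
i=4 t=26 v=7: → [22,33); WM=21
i=5 t=31 v=2: → [22,33); WM=29
i=6 t=24 v=7: DROP (t<29-0); WM=29
i=7 t=13 v=7: DROP (t<29-0); WM=29
i=8 t=22 v=8: DROP (t<29-0); WM=29
i=9 t=35 v=2: → [33,44); WM=29
i=10 t=26 v=1: DROP (t<29-0); WM=29
i=11 t=42 v=3: → [33,44); WM=40; [22,33) fires=7
i=12 t=36 v=8: DROP (t<40-0); WM=40

6 7 8 10 12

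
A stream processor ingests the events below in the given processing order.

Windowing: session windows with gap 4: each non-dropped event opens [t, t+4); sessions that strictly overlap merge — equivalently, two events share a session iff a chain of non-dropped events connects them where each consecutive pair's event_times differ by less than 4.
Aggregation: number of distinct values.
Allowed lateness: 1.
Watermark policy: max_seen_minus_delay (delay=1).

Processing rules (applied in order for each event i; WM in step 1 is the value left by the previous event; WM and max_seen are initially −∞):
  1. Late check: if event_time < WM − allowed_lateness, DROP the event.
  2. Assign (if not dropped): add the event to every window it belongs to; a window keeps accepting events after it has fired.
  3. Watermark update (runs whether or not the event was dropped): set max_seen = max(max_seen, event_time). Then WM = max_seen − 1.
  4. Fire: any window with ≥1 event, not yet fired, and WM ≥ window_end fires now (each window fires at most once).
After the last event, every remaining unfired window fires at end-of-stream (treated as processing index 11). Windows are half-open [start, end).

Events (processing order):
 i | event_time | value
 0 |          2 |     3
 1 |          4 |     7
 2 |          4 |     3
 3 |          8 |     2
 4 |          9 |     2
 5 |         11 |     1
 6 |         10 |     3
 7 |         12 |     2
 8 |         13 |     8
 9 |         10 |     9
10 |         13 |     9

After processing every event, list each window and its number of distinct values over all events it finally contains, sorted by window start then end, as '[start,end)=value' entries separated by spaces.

i=0 t=2 v=3: → [2,6); WM=1
i=1 t=4 v=7: → [2,8); WM=3
i=2 t=4 v=3: → [2,8); WM=3
i=3 t=8 v=2: → [8,12); WM=7
i=4 t=9 v=2: → [8,13); WM=8
i=5 t=11 v=1: → [8,15); WM=10
i=6 t=10 v=3: → [8,15); WM=10
i=7 t=12 v=2: → [8,16); WM=11
i=8 t=13 v=8: → [8,17); WM=12
i=9 t=10 v=9: DROP (t<12-1); WM=12
i=10 t=13 v=9: → [8,17); WM=12

[2,8)=2 [8,17)=5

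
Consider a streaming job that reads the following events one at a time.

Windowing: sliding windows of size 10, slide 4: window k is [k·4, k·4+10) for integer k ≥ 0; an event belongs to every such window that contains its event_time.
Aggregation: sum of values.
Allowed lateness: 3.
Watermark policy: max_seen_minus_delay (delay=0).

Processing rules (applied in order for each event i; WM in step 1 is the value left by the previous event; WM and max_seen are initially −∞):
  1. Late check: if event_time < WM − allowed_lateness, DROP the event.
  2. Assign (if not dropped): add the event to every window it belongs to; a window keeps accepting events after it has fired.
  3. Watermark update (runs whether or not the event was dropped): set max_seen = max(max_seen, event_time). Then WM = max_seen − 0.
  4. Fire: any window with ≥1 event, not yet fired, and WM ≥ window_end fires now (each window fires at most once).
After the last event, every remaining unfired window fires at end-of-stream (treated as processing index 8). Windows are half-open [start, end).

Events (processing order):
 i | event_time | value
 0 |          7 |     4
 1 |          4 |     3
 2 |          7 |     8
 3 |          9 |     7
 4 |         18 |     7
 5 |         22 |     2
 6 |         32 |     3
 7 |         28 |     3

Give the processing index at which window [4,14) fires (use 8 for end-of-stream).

4

i=0 t=7 v=4: → [4,14),[0,10); WM=7
i=1 t=4 v=3: → [4,14),[0,10); WM=7
i=2 t=7 v=8: → [4,14),[0,10); WM=7
i=3 t=9 v=7: → [8,18),[4,14),[0,10); WM=9
i=4 t=18 v=7: → [16,26),[12,22); WM=18; [0,10) fires=22 [4,14) fires=22 [8,18) fires=7
i=5 t=22 v=2: → [20,30),[16,26); WM=22; [12,22) fires=7
i=6 t=32 v=3: → [32,42),[28,38),[24,34); WM=32; [16,26) fires=9 [20,30) fires=2
i=7 t=28 v=3: DROP (t<32-3); WM=32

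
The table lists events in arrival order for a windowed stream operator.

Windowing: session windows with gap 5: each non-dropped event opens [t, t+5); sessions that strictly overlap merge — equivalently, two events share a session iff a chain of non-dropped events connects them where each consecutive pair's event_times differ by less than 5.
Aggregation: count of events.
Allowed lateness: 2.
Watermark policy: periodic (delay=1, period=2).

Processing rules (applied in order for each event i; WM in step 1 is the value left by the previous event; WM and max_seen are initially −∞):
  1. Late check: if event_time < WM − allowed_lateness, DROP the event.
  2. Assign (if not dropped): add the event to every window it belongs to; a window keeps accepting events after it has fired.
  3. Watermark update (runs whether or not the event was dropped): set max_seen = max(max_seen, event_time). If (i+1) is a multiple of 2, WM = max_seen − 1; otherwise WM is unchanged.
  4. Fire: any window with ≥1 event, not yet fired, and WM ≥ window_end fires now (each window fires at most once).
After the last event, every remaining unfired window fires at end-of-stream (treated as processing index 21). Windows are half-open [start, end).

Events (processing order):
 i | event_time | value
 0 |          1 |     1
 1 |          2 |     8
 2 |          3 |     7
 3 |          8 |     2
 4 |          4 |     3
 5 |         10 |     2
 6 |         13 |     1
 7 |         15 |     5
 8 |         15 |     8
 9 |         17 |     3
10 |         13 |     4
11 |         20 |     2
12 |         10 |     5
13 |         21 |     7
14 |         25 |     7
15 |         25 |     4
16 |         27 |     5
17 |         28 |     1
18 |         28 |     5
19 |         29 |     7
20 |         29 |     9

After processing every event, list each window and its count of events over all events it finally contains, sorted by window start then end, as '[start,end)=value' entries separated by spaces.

i=0 t=1 v=1: → [1,6); WM=−∞
i=1 t=2 v=8: → [1,7); WM=1
i=2 t=3 v=7: → [1,8); WM=1
i=3 t=8 v=2: → [8,13); WM=7
i=4 t=4 v=3: DROP (t<7-2); WM=7
i=5 t=10 v=2: → [8,15); WM=9
i=6 t=13 v=1: → [8,18); WM=9
i=7 t=15 v=5: → [8,20); WM=14
i=8 t=15 v=8: → [8,20); WM=14
i=9 t=17 v=3: → [8,22); WM=16
i=10 t=13 v=4: DROP (t<16-2); WM=16
i=11 t=20 v=2: → [8,25); WM=19
i=12 t=10 v=5: DROP (t<19-2); WM=19
i=13 t=21 v=7: → [8,26); WM=20
i=14 t=25 v=7: → [8,30); WM=20
i=15 t=25 v=4: → [8,30); WM=24
i=16 t=27 v=5: → [8,32); WM=24
i=17 t=28 v=1: → [8,33); WM=27
i=18 t=28 v=5: → [8,33); WM=27
i=19 t=29 v=7: → [8,34); WM=28
i=20 t=29 v=9: → [8,34); WM=28

[1,8)=3 [8,34)=15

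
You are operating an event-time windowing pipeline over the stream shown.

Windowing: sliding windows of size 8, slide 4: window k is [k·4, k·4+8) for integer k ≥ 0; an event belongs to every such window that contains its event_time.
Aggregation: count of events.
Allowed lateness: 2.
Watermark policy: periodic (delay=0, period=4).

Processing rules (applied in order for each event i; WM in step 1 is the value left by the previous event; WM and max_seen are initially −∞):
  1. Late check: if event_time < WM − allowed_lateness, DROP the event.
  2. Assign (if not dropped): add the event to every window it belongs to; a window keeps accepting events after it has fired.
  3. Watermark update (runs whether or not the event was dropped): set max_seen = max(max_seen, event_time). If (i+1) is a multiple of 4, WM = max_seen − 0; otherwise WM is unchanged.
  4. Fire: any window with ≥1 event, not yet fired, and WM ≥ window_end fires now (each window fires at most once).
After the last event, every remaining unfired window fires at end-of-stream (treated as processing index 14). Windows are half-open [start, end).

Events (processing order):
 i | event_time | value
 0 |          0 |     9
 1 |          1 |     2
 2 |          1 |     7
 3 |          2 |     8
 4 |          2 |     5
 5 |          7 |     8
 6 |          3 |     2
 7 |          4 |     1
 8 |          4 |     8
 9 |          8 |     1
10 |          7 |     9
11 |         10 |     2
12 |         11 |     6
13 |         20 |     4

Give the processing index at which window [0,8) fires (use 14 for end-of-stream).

i=0 t=0 v=9: → [0,8); WM=−∞
i=1 t=1 v=2: → [0,8); WM=−∞
i=2 t=1 v=7: → [0,8); WM=−∞
i=3 t=2 v=8: → [0,8); WM=2
i=4 t=2 v=5: → [0,8); WM=2
i=5 t=7 v=8: → [4,12),[0,8); WM=2
i=6 t=3 v=2: → [0,8); WM=2
i=7 t=4 v=1: → [4,12),[0,8); WM=7
i=8 t=4 v=8: DROP (t<7-2); WM=7
i=9 t=8 v=1: → [8,16),[4,12); WM=7
i=10 t=7 v=9: → [4,12),[0,8); WM=7
i=11 t=10 v=2: → [8,16),[4,12); WM=10; [0,8) fires=9
i=12 t=11 v=6: → [8,16),[4,12); WM=10
i=13 t=20 v=4: → [20,28),[16,24); WM=10

11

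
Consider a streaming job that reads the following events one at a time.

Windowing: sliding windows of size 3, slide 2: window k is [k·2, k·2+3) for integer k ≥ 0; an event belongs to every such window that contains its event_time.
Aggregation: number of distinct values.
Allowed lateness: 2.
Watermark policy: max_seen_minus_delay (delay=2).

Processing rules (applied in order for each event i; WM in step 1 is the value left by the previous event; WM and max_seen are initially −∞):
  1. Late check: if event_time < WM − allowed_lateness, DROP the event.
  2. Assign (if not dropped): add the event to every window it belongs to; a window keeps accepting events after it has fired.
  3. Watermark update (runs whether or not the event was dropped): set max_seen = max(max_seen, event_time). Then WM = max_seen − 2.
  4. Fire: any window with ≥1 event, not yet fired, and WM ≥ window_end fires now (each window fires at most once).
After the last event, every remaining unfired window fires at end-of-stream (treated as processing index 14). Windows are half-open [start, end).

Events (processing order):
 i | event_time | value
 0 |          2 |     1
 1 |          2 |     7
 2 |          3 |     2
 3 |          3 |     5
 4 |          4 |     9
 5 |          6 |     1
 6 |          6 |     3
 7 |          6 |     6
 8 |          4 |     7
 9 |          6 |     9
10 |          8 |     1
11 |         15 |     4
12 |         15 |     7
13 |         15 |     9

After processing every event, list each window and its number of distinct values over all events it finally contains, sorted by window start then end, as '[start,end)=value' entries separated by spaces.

i=0 t=2 v=1: → [2,5),[0,3); WM=0
i=1 t=2 v=7: → [2,5),[0,3); WM=0
i=2 t=3 v=2: → [2,5); WM=1
i=3 t=3 v=5: → [2,5); WM=1
i=4 t=4 v=9: → [4,7),[2,5); WM=2
i=5 t=6 v=1: → [6,9),[4,7); WM=4; [0,3) fires=2
i=6 t=6 v=3: → [6,9),[4,7); WM=4
i=7 t=6 v=6: → [6,9),[4,7); WM=4
i=8 t=4 v=7: → [4,7),[2,5); WM=4
i=9 t=6 v=9: → [6,9),[4,7); WM=4
i=10 t=8 v=1: → [8,11),[6,9); WM=6; [2,5) fires=5
i=11 t=15 v=4: → [14,17); WM=13; [4,7) fires=5 [6,9) fires=4 [8,11) fires=1
i=12 t=15 v=7: → [14,17); WM=13
i=13 t=15 v=9: → [14,17); WM=13

[0,3)=2 [2,5)=5 [4,7)=5 [6,9)=4 [8,11)=1 [14,17)=3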